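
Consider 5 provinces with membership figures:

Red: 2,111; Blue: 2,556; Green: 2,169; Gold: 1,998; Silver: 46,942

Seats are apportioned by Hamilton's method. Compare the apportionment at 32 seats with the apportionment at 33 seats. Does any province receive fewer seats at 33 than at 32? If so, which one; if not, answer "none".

none

At 32 seats: Red 1, Blue 2, Green 1, Gold 1, Silver 27.
At 33 seats: Red 1, Blue 2, Green 1, Gold 1, Silver 28.
No province's allocation decreased.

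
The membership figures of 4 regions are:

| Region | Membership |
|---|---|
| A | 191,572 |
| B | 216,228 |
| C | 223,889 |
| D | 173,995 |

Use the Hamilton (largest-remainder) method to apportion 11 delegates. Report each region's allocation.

A=3, B=3, C=3, D=2

Total 805684; standard divisor 805684/11 = 73244.
Standard quotas: A 2.6155, B 2.9522, C 3.0568, D 2.3756.
Lower quotas: A 2, B 2, C 3, D 2 (sum 9, leaving 2 seats).
Remainders in descending order: B 0.9522, A 0.6155, D 0.3756, C 0.0568.
The surplus seats go to B, A.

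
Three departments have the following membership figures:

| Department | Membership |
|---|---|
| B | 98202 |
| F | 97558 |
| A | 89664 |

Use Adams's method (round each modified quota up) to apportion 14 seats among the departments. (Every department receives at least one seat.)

Standard divisor 285424/14 ≈ 20387.429; standard quotas: B 4.817, F 4.785, A 4.398.
Rounding up gives 5, 5, 5 = 15 seats, so the divisor must be adjusted.
With modified divisor 23400: modified quotas B 4.197, F 4.169, A 3.832.
Rounding up: B 5, F 5, A 4 (total 14).

B 5, F 5, A 4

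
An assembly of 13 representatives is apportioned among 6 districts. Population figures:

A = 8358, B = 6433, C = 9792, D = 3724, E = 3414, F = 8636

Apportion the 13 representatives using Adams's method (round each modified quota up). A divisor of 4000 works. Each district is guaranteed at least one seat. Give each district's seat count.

With modified divisor 4000: modified quotas A 2.090, B 1.608, C 2.448, D 0.931, E 0.854, F 2.159.
Rounding up: A 3, B 2, C 3, D 1, E 1, F 3 (total 13).

A 3, B 2, C 3, D 1, E 1, F 3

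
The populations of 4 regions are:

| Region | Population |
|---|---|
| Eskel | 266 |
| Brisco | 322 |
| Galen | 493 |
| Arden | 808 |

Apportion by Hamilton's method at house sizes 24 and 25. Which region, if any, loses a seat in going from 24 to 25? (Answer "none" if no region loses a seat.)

Eskel

At 24 seats: Eskel 4, Brisco 4, Galen 6, Arden 10.
At 25 seats: Eskel 3, Brisco 4, Galen 7, Arden 11.
Eskel drops from 4 to 3.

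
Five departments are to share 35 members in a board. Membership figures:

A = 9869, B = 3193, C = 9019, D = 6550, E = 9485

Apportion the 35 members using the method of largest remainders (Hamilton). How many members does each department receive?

Total 38116; standard divisor 38116/35 ≈ 1089.029.
Standard quotas: A 9.0622, B 2.9320, C 8.2817, D 6.0145, E 8.7096.
Lower quotas: A 9, B 2, C 8, D 6, E 8 (sum 33, leaving 2 seats).
Remainders in descending order: B 0.9320, E 0.7096, C 0.2817, A 0.0622, D 0.0145.
Largest remainders: B, E receive the extra seats.

A 9; B 3; C 8; D 6; E 9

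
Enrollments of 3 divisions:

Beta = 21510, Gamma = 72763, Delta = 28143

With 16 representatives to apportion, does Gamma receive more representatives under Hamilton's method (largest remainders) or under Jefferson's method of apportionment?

Jefferson

Hamilton: Beta 3, Gamma 9, Delta 4.
Jefferson: Beta 3, Gamma 10, Delta 3.
Gamma gets 9 under Hamilton and 10 under Jefferson.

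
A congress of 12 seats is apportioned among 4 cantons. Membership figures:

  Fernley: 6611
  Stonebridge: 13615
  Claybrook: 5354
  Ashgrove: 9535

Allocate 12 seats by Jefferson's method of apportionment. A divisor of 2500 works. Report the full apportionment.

With modified divisor 2500: modified quotas Fernley 2.644, Stonebridge 5.446, Claybrook 2.142, Ashgrove 3.814.
Rounding down: Fernley 2, Stonebridge 5, Claybrook 2, Ashgrove 3 (total 12).

Fernley 2; Stonebridge 5; Claybrook 2; Ashgrove 3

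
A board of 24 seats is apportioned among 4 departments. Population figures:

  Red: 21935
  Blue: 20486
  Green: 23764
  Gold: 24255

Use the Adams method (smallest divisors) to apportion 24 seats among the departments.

Red=6, Blue=6, Green=6, Gold=6

Standard divisor 90440/24 ≈ 3768.333; standard quotas: Red 5.821, Blue 5.436, Green 6.306, Gold 6.437.
Rounding up gives 6, 6, 7, 7 = 26 seats, so the divisor must be adjusted.
With modified divisor 4070: modified quotas Red 5.389, Blue 5.033, Green 5.839, Gold 5.959.
Rounding up: Red 6, Blue 6, Green 6, Gold 6 (total 24).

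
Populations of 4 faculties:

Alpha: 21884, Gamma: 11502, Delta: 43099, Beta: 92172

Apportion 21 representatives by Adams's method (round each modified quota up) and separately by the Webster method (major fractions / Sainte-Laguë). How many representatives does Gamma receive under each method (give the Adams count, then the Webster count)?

Adams: Alpha 3, Gamma 2, Delta 5, Beta 11.
Webster: Alpha 3, Gamma 1, Delta 5, Beta 12.
Gamma gets 2 under Adams and 1 under Webster.

2 and 1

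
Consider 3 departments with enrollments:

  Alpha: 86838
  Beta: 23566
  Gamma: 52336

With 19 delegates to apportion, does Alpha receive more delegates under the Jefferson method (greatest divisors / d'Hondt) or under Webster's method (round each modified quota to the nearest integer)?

Jefferson

Jefferson: Alpha 11, Beta 2, Gamma 6.
Webster: Alpha 10, Beta 3, Gamma 6.
Alpha gets 11 under Jefferson and 10 under Webster.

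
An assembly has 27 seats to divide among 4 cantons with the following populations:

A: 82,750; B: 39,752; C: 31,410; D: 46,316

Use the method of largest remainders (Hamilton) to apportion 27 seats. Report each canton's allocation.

Standard divisor: 200228 ÷ 27 ≈ 7415.852.
Standard quotas: A 11.1585, B 5.3604, C 4.2355, D 6.2455.
Lower quotas: A 11, B 5, C 4, D 6 (sum 26, leaving 1 seat).
Remainders in descending order: B 0.3604, D 0.2455, C 0.2355, A 0.1585.
Largest remainder: B receives the extra seat.

A: 11, B: 6, C: 4, D: 6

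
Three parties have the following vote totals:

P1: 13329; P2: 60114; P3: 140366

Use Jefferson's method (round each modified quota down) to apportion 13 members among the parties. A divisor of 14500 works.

P1 0; P2 4; P3 9

With modified divisor 14500: modified quotas P1 0.919, P2 4.146, P3 9.680.
Rounding down: P1 0, P2 4, P3 9 (total 13).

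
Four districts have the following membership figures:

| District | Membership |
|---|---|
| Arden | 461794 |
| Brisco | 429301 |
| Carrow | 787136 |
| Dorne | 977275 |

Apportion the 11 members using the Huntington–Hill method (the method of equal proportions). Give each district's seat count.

With divisor 254671: modified quotas Arden 1.813, Brisco 1.686, Carrow 3.091, Dorne 3.837.
Geometric-mean thresholds: Arden √(1·2)=1.414, Brisco √(1·2)=1.414, Carrow √(3·4)=3.464, Dorne √(3·4)=3.464.
Each quota rounded against its threshold gives Arden 2, Brisco 2, Carrow 3, Dorne 4 (total 11).

Arden 2, Brisco 2, Carrow 3, Dorne 4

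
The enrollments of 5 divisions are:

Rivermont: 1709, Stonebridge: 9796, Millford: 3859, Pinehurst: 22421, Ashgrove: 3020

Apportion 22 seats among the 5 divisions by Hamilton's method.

Rivermont=1, Stonebridge=5, Millford=2, Pinehurst=12, Ashgrove=2

Standard divisor: 40805 ÷ 22 ≈ 1854.773.
Standard quotas: Rivermont 0.9214, Stonebridge 5.2815, Millford 2.0806, Pinehurst 12.0883, Ashgrove 1.6282.
Lower quotas: Rivermont 0, Stonebridge 5, Millford 2, Pinehurst 12, Ashgrove 1 (sum 20, leaving 2 seats).
Remainders in descending order: Rivermont 0.9214, Ashgrove 0.6282, Stonebridge 0.2815, Pinehurst 0.0883, Millford 0.0806.
The surplus seats go to Rivermont, Ashgrove.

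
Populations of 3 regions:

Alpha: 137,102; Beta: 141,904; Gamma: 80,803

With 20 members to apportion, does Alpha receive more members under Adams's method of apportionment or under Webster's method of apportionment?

Adams: Alpha 7, Beta 8, Gamma 5.
Webster: Alpha 8, Beta 8, Gamma 4.
Alpha gets 7 under Adams and 8 under Webster.

Webster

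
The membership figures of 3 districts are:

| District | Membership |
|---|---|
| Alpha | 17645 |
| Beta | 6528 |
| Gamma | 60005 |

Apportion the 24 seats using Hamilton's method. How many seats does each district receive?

Alpha=5; Beta=2; Gamma=17

Standard divisor: 84178 ÷ 24 ≈ 3507.417.
Standard quotas: Alpha 5.0308, Beta 1.8612, Gamma 17.1080.
Lower quotas: Alpha 5, Beta 1, Gamma 17 (sum 23, leaving 1 seat).
Remainders in descending order: Beta 0.8612, Gamma 0.1080, Alpha 0.0308.
Largest remainder: Beta receives the extra seat.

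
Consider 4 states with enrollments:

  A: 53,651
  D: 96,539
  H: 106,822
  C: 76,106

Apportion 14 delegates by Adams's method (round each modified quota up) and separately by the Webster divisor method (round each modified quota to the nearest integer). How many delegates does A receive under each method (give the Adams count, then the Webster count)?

3 and 2

Adams: A 3, D 4, H 4, C 3.
Webster: A 2, D 4, H 5, C 3.
A gets 3 under Adams and 2 under Webster.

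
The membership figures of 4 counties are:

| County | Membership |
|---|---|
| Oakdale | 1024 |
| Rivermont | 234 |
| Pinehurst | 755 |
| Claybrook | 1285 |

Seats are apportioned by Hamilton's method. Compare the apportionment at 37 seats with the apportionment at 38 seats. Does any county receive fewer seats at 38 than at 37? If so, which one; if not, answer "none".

Rivermont

At 37 seats: Oakdale 12, Rivermont 3, Pinehurst 8, Claybrook 14.
At 38 seats: Oakdale 12, Rivermont 2, Pinehurst 9, Claybrook 15.
Rivermont drops from 3 to 2.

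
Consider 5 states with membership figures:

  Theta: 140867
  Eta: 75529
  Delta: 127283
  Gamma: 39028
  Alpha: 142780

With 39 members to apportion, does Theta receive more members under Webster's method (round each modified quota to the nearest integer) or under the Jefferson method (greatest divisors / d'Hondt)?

Jefferson

Webster: Theta 10, Eta 6, Delta 9, Gamma 3, Alpha 11.
Jefferson: Theta 11, Eta 5, Delta 9, Gamma 3, Alpha 11.
Theta gets 10 under Webster and 11 under Jefferson.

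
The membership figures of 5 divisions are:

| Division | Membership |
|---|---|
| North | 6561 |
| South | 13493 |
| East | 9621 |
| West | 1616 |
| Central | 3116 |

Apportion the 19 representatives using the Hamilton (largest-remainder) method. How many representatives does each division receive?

The standard divisor is 34407/19 ≈ 1810.895.
Standard quotas: North 3.6231, South 7.4510, East 5.3128, West 0.8924, Central 1.7207.
Lower quotas: North 3, South 7, East 5, West 0, Central 1 (sum 16, leaving 3 seats).
Remainders in descending order: West 0.8924, Central 0.7207, North 0.6231, South 0.4510, East 0.3128.
The surplus seats go to West, Central, North.

North 4, South 7, East 5, West 1, Central 2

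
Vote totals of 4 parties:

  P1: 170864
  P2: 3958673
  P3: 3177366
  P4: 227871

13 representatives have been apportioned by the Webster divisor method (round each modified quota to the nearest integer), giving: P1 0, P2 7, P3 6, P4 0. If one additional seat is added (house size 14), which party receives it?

P2

Priority for the next seat is population ÷ (current seats + 0.5).
Priorities: P1 341728.000, P2 527823.067, P3 488825.538, P4 455742.000.
Highest priority: P2.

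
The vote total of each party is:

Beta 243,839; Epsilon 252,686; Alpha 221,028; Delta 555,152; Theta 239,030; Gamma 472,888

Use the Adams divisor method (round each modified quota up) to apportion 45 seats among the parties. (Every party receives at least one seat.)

Standard divisor 1984623/45 ≈ 44102.733; standard quotas: Beta 5.529, Epsilon 5.729, Alpha 5.012, Delta 12.588, Theta 5.420, Gamma 10.722.
Rounding up gives 6, 6, 6, 13, 6, 11 = 48 seats, so the divisor must be adjusted.
With modified divisor 47500: modified quotas Beta 5.133, Epsilon 5.320, Alpha 4.653, Delta 11.687, Theta 5.032, Gamma 9.956.
Rounding up: Beta 6, Epsilon 6, Alpha 5, Delta 12, Theta 6, Gamma 10 (total 45).

Beta=6, Epsilon=6, Alpha=5, Delta=12, Theta=6, Gamma=10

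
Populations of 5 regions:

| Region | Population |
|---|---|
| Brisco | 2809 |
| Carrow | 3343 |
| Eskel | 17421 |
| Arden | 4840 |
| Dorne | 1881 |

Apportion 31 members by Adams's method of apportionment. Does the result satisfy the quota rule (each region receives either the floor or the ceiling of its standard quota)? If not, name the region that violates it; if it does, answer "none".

none

Standard quotas: Brisco 2.874, Carrow 3.421, Eskel 17.827, Arden 4.953, Dorne 1.925.
Adams allocation: Brisco 3, Carrow 4, Eskel 17, Arden 5, Dorne 2.
Every allocation lies between the lower and upper quota.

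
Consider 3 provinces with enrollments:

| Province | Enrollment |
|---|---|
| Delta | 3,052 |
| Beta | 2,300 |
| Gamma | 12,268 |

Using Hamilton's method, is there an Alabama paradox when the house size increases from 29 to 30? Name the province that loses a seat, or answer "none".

none

At 29 seats: Delta 5, Beta 4, Gamma 20.
At 30 seats: Delta 5, Beta 4, Gamma 21.
No province's allocation decreased.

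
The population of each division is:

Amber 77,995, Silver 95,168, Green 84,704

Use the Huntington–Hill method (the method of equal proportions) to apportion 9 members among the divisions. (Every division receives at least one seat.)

With divisor 29657: modified quotas Amber 2.630, Silver 3.209, Green 2.856.
Geometric-mean thresholds: Amber √(2·3)=2.449, Silver √(3·4)=3.464, Green √(2·3)=2.449.
Each quota rounded against its threshold gives Amber 3, Silver 3, Green 3 (total 9).

Amber: 3, Silver: 3, Green: 3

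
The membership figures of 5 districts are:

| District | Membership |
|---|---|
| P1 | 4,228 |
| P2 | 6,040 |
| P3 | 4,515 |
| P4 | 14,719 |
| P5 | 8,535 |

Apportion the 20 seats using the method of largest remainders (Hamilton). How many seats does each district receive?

P1 2; P2 3; P3 2; P4 8; P5 5

Standard divisor: 38037 ÷ 20 ≈ 1901.85.
Standard quotas: P1 2.2231, P2 3.1759, P3 2.3740, P4 7.7393, P5 4.4877.
Lower quotas: P1 2, P2 3, P3 2, P4 7, P5 4 (sum 18, leaving 2 seats).
Remainders in descending order: P4 0.7393, P5 0.4877, P3 0.3740, P1 0.2231, P2 0.1759.
Largest remainders: P4, P5 receive the extra seats.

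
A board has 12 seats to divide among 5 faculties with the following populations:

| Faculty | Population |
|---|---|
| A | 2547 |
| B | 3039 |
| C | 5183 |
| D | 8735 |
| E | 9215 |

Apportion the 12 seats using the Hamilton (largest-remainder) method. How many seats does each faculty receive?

Total 28719; standard divisor 28719/12 ≈ 2393.25.
Standard quotas: A 1.0642, B 1.2698, C 2.1657, D 3.6498, E 3.8504.
Lower quotas: A 1, B 1, C 2, D 3, E 3 (sum 10, leaving 2 seats).
Remainders in descending order: E 0.8504, D 0.6498, B 0.2698, C 0.1657, A 0.0642.
The surplus seats go to E, D.

A 1; B 1; C 2; D 4; E 4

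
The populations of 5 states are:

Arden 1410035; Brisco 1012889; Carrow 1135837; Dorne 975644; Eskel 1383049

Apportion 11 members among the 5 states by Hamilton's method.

Standard divisor: 5917454 ÷ 11 ≈ 537950.364.
Standard quotas: Arden 2.6211, Brisco 1.8829, Carrow 2.1114, Dorne 1.8136, Eskel 2.5710.
Lower quotas: Arden 2, Brisco 1, Carrow 2, Dorne 1, Eskel 2 (sum 8, leaving 3 seats).
Remainders in descending order: Brisco 0.8829, Dorne 0.8136, Arden 0.6211, Eskel 0.5710, Carrow 0.1114.
Largest remainders: Brisco, Dorne, Arden receive the extra seats.

Arden: 3; Brisco: 2; Carrow: 2; Dorne: 2; Eskel: 2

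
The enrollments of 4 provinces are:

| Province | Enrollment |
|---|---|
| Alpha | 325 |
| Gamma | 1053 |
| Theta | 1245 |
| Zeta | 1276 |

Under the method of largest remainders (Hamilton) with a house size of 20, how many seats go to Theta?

Total 3899; standard divisor 3899/20 ≈ 194.95.
Standard quotas: Alpha 1.667, Gamma 5.401, Theta 6.386, Zeta 6.545.
Lower quotas: Alpha 1, Gamma 5, Theta 6, Zeta 6 (sum 18, leaving 2 seats).
Remainders in descending order: Alpha 0.667, Zeta 0.545, Gamma 0.401, Theta 0.386.
The surplus seats go to Alpha, Zeta.
Theta receives 6.

6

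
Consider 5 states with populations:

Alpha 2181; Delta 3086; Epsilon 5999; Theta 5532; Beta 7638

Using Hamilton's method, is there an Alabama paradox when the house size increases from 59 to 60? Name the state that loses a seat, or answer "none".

At 59 seats: Alpha 5, Delta 8, Epsilon 15, Theta 13, Beta 18.
At 60 seats: Alpha 5, Delta 7, Epsilon 15, Theta 14, Beta 19.
Delta drops from 8 to 7.

Delta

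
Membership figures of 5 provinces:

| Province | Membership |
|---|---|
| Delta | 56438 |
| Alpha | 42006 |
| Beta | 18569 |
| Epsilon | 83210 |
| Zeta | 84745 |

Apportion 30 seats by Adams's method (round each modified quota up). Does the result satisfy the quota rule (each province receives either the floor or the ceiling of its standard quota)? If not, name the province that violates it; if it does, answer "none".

Standard quotas: Delta 5.942, Alpha 4.422, Beta 1.955, Epsilon 8.760, Zeta 8.922.
Adams allocation: Delta 6, Alpha 5, Beta 2, Epsilon 8, Zeta 9.
Every allocation lies between the lower and upper quota.

none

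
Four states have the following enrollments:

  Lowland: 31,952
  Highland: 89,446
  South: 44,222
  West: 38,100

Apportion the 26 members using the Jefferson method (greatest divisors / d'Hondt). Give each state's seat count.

Standard divisor 203720/26 ≈ 7835.385; standard quotas: Lowland 4.078, Highland 11.416, South 5.644, West 4.863.
Rounding down gives 4, 11, 5, 4 = 24 seats, so the divisor must be adjusted.
With modified divisor 7400: modified quotas Lowland 4.318, Highland 12.087, South 5.976, West 5.149.
Rounding down: Lowland 4, Highland 12, South 5, West 5 (total 26).

Lowland 4; Highland 12; South 5; West 5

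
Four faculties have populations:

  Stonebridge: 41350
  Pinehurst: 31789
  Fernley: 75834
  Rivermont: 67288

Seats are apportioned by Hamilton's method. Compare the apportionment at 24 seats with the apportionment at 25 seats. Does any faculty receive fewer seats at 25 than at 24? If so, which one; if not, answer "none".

Pinehurst

At 24 seats: Stonebridge 5, Pinehurst 4, Fernley 8, Rivermont 7.
At 25 seats: Stonebridge 5, Pinehurst 3, Fernley 9, Rivermont 8.
Pinehurst drops from 4 to 3.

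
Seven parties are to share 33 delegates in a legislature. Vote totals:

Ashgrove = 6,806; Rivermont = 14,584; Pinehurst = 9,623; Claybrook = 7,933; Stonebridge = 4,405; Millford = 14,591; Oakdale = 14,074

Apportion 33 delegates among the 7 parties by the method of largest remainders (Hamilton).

Standard divisor: 72016 ÷ 33 ≈ 2182.303.
Standard quotas: Ashgrove 3.1187, Rivermont 6.6828, Pinehurst 4.4096, Claybrook 3.6352, Stonebridge 2.0185, Millford 6.6861, Oakdale 6.4492.
Lower quotas: Ashgrove 3, Rivermont 6, Pinehurst 4, Claybrook 3, Stonebridge 2, Millford 6, Oakdale 6 (sum 30, leaving 3 seats).
Remainders in descending order: Millford 0.6861, Rivermont 0.6828, Claybrook 0.6352, Oakdale 0.4492, Pinehurst 0.4096, Ashgrove 0.1187, Stonebridge 0.0185.
The surplus seats go to Millford, Rivermont, Claybrook.

Ashgrove=3; Rivermont=7; Pinehurst=4; Claybrook=4; Stonebridge=2; Millford=7; Oakdale=6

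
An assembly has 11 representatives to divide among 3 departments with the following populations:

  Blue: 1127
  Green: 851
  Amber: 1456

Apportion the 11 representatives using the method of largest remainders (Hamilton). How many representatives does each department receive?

The standard divisor is 3434/11 ≈ 312.182.
Standard quotas: Blue 3.610, Green 2.726, Amber 4.664.
Lower quotas: Blue 3, Green 2, Amber 4 (sum 9, leaving 2 seats).
Remainders in descending order: Green 0.726, Amber 0.664, Blue 0.610.
Largest remainders: Green, Amber receive the extra seats.

Blue=3, Green=3, Amber=5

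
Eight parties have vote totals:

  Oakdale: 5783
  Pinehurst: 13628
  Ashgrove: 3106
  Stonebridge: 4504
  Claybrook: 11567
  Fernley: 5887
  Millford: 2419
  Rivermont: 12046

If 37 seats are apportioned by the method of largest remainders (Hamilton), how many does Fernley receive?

4

Total 58940; standard divisor 58940/37 ≈ 1592.973.
Standard quotas: Oakdale 3.6303, Pinehurst 8.5551, Ashgrove 1.9498, Stonebridge 2.8274, Claybrook 7.2613, Fernley 3.6956, Millford 1.5185, Rivermont 7.5620.
Lower quotas: Oakdale 3, Pinehurst 8, Ashgrove 1, Stonebridge 2, Claybrook 7, Fernley 3, Millford 1, Rivermont 7 (sum 32, leaving 5 seats).
Remainders in descending order: Ashgrove 0.9498, Stonebridge 0.8274, Fernley 0.6956, Oakdale 0.6303, Rivermont 0.5620, Pinehurst 0.5551, Millford 0.5185, Claybrook 0.2613.
Largest remainders: Ashgrove, Stonebridge, Fernley, Oakdale, Rivermont receive the extra seats.
Fernley receives 4.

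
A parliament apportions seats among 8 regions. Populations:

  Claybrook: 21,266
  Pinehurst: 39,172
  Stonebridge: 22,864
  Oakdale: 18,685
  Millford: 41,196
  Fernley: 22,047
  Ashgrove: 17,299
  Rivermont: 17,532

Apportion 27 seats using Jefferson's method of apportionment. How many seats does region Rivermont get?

2

Standard divisor 200061/27 ≈ 7409.667; standard quotas: Claybrook 2.870, Pinehurst 5.287, Stonebridge 3.086, Oakdale 2.522, Millford 5.560, Fernley 2.975, Ashgrove 2.335, Rivermont 2.366.
Rounding down gives 2, 5, 3, 2, 5, 2, 2, 2 = 23 seats, so the divisor must be adjusted.
With modified divisor 6400: modified quotas Claybrook 3.323, Pinehurst 6.121, Stonebridge 3.572, Oakdale 2.920, Millford 6.437, Fernley 3.445, Ashgrove 2.703, Rivermont 2.739.
Rounding down: Claybrook 3, Pinehurst 6, Stonebridge 3, Oakdale 2, Millford 6, Fernley 3, Ashgrove 2, Rivermont 2 (total 27).
Rivermont receives 2.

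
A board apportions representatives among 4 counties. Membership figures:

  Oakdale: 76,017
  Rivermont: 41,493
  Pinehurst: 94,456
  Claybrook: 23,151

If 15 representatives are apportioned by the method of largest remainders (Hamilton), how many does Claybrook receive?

Standard divisor: 235117 ÷ 15 ≈ 15674.467.
Standard quotas: Oakdale 4.8497, Rivermont 2.6472, Pinehurst 6.0261, Claybrook 1.4770.
Lower quotas: Oakdale 4, Rivermont 2, Pinehurst 6, Claybrook 1 (sum 13, leaving 2 seats).
Remainders in descending order: Oakdale 0.8497, Rivermont 0.6472, Claybrook 0.4770, Pinehurst 0.0261.
Largest remainders: Oakdale, Rivermont receive the extra seats.
Claybrook receives 1.

1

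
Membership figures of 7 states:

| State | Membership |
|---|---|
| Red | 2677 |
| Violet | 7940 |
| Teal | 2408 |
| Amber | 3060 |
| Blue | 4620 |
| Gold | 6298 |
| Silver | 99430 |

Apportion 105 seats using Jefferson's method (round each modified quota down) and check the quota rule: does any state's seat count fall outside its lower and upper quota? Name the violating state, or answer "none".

Silver

Standard quotas: Red 2.223, Violet 6.594, Teal 2.000, Amber 2.541, Blue 3.837, Gold 5.230, Silver 82.575.
Jefferson allocation: Red 2, Violet 6, Teal 2, Amber 2, Blue 3, Gold 5, Silver 85.
Silver has quota 82.575 (lower 82, upper 83) but receives 85 — outside the quota interval.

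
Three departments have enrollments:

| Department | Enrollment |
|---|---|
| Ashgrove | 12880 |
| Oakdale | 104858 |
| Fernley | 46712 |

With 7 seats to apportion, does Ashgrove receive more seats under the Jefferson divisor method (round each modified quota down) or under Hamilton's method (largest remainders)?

Hamilton

Jefferson: Ashgrove 0, Oakdale 5, Fernley 2.
Hamilton: Ashgrove 1, Oakdale 4, Fernley 2.
Ashgrove gets 0 under Jefferson and 1 under Hamilton.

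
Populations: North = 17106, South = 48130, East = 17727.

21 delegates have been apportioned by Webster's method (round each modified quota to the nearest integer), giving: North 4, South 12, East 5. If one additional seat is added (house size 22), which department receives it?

South

Priority for the next seat is population ÷ (current seats + 0.5).
Priorities: North 3801.333, South 3850.400, East 3223.091.
Highest priority: South.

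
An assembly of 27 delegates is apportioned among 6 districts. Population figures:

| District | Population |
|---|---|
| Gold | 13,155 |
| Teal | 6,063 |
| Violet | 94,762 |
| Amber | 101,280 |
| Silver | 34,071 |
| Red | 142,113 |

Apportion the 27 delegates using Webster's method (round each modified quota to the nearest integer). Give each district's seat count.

Gold=1, Teal=0, Violet=7, Amber=7, Silver=2, Red=10

Standard divisor 391444/27 ≈ 14497.926; standard quotas: Gold 0.907, Teal 0.418, Violet 6.536, Amber 6.986, Silver 2.350, Red 9.802.
Rounding to the nearest integer gives Gold 1, Teal 0, Violet 7, Amber 7, Silver 2, Red 10 — total 27, matching the house size, so no adjustment is needed.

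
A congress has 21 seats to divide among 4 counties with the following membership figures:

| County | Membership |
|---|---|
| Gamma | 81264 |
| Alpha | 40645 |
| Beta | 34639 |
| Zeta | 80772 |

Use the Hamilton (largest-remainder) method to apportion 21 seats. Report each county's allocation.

Gamma=7; Alpha=4; Beta=3; Zeta=7

Total 237320; standard divisor 237320/21 ≈ 11300.952.
Standard quotas: Gamma 7.1909, Alpha 3.5966, Beta 3.0651, Zeta 7.1474.
Lower quotas: Gamma 7, Alpha 3, Beta 3, Zeta 7 (sum 20, leaving 1 seat).
Remainders in descending order: Alpha 0.5966, Gamma 0.1909, Zeta 0.1474, Beta 0.0651.
Largest remainder: Alpha receives the extra seat.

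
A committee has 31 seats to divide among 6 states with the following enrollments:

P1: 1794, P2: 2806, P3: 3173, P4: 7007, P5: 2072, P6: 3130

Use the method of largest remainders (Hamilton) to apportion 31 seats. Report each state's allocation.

P1: 3, P2: 4, P3: 5, P4: 11, P5: 3, P6: 5

The standard divisor is 19982/31 ≈ 644.581.
Standard quotas: P1 2.7832, P2 4.3532, P3 4.9226, P4 10.8706, P5 3.2145, P6 4.8559.
Lower quotas: P1 2, P2 4, P3 4, P4 10, P5 3, P6 4 (sum 27, leaving 4 seats).
Remainders in descending order: P3 0.9226, P4 0.8706, P6 0.8559, P1 0.7832, P2 0.3532, P5 0.2145.
The surplus seats go to P3, P4, P6, P1.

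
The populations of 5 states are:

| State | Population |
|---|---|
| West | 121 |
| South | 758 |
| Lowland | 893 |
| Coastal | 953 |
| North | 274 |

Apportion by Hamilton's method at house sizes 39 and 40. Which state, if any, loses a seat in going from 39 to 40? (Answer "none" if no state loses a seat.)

West

At 39 seats: West 2, South 10, Lowland 12, Coastal 12, North 3.
At 40 seats: West 1, South 10, Lowland 12, Coastal 13, North 4.
West drops from 2 to 1.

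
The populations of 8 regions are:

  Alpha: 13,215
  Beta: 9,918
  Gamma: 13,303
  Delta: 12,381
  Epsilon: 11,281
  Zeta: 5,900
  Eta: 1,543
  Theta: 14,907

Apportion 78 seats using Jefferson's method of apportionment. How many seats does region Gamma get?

13

Standard divisor 82448/78 ≈ 1057.026; standard quotas: Alpha 12.502, Beta 9.383, Gamma 12.585, Delta 11.713, Epsilon 10.672, Zeta 5.582, Eta 1.460, Theta 14.103.
Rounding down gives 12, 9, 12, 11, 10, 5, 1, 14 = 74 seats, so the divisor must be adjusted.
With modified divisor 1000: modified quotas Alpha 13.215, Beta 9.918, Gamma 13.303, Delta 12.381, Epsilon 11.281, Zeta 5.900, Eta 1.543, Theta 14.907.
Rounding down: Alpha 13, Beta 9, Gamma 13, Delta 12, Epsilon 11, Zeta 5, Eta 1, Theta 14 (total 78).
Gamma receives 13.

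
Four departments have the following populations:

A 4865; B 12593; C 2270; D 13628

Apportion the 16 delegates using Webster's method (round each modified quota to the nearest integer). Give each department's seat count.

Standard divisor 33356/16 ≈ 2084.75; standard quotas: A 2.334, B 6.041, C 1.089, D 6.537.
Rounding to the nearest integer gives A 2, B 6, C 1, D 7 — total 16, matching the house size, so no adjustment is needed.

A: 2; B: 6; C: 1; D: 7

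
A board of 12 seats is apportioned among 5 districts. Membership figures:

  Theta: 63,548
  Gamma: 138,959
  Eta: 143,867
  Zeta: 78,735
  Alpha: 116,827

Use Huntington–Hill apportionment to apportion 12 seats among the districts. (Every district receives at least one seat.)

Theta 1, Gamma 3, Eta 3, Zeta 2, Alpha 3

With divisor 46315: modified quotas Theta 1.372, Gamma 3.000, Eta 3.106, Zeta 1.700, Alpha 2.522.
Geometric-mean thresholds: Theta √(1·2)=1.414, Gamma √(3·4)=3.464, Eta √(3·4)=3.464, Zeta √(1·2)=1.414, Alpha √(2·3)=2.449.
Each quota rounded against its threshold gives Theta 1, Gamma 3, Eta 3, Zeta 2, Alpha 3 (total 12).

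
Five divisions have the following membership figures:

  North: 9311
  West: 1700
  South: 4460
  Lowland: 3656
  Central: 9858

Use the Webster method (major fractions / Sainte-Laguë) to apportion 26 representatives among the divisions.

Standard divisor 28985/26 ≈ 1114.808; standard quotas: North 8.352, West 1.525, South 4.001, Lowland 3.279, Central 8.843.
Rounding to the nearest integer gives North 8, West 2, South 4, Lowland 3, Central 9 — total 26, matching the house size, so no adjustment is needed.

North 8, West 2, South 4, Lowland 3, Central 9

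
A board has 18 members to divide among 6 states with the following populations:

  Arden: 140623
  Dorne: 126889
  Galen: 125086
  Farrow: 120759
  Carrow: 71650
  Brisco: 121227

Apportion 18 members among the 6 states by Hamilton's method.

Standard divisor: 706234 ÷ 18 ≈ 39235.222.
Standard quotas: Arden 3.5841, Dorne 3.2341, Galen 3.1881, Farrow 3.0778, Carrow 1.8262, Brisco 3.0897.
Lower quotas: Arden 3, Dorne 3, Galen 3, Farrow 3, Carrow 1, Brisco 3 (sum 16, leaving 2 seats).
Remainders in descending order: Carrow 0.8262, Arden 0.5841, Dorne 0.2341, Galen 0.1881, Brisco 0.0897, Farrow 0.0778.
Largest remainders: Carrow, Arden receive the extra seats.

Arden 4, Dorne 3, Galen 3, Farrow 3, Carrow 2, Brisco 3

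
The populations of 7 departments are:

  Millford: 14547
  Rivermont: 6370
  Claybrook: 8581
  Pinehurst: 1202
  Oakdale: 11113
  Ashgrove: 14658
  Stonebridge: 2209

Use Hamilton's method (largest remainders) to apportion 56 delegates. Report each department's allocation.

The standard divisor is 58680/56 ≈ 1047.857.
Standard quotas: Millford 13.8826, Rivermont 6.0791, Claybrook 8.1891, Pinehurst 1.1471, Oakdale 10.6055, Ashgrove 13.9885, Stonebridge 2.1081.
Lower quotas: Millford 13, Rivermont 6, Claybrook 8, Pinehurst 1, Oakdale 10, Ashgrove 13, Stonebridge 2 (sum 53, leaving 3 seats).
Remainders in descending order: Ashgrove 0.9885, Millford 0.8826, Oakdale 0.6055, Claybrook 0.1891, Pinehurst 0.1471, Stonebridge 0.1081, Rivermont 0.0791.
Largest remainders: Ashgrove, Millford, Oakdale receive the extra seats.

Millford 14, Rivermont 6, Claybrook 8, Pinehurst 1, Oakdale 11, Ashgrove 14, Stonebridge 2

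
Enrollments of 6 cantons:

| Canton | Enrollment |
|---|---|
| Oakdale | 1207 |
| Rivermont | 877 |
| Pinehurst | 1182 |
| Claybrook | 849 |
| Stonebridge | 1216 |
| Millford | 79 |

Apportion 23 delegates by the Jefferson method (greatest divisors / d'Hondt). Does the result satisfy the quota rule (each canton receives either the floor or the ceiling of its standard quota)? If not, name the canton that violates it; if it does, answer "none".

Standard quotas: Oakdale 5.131, Rivermont 3.728, Pinehurst 5.025, Claybrook 3.609, Stonebridge 5.170, Millford 0.336.
Jefferson allocation: Oakdale 5, Rivermont 4, Pinehurst 5, Claybrook 4, Stonebridge 5, Millford 0.
Every allocation lies between the lower and upper quota.

none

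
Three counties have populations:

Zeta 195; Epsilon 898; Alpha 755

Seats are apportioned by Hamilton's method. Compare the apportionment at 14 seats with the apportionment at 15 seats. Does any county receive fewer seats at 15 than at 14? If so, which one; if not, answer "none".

none

At 14 seats: Zeta 1, Epsilon 7, Alpha 6.
At 15 seats: Zeta 2, Epsilon 7, Alpha 6.
No county's allocation decreased.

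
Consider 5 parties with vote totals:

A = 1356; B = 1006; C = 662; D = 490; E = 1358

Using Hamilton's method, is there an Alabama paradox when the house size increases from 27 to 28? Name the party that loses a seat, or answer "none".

B

At 27 seats: A 7, B 6, C 4, D 3, E 7.
At 28 seats: A 8, B 5, C 4, D 3, E 8.
B drops from 6 to 5.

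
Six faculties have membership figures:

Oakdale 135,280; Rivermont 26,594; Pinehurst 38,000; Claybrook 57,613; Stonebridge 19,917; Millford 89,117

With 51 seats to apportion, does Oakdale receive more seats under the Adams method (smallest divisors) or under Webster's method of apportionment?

Webster

Adams: Oakdale 18, Rivermont 4, Pinehurst 6, Claybrook 8, Stonebridge 3, Millford 12.
Webster: Oakdale 19, Rivermont 4, Pinehurst 5, Claybrook 8, Stonebridge 3, Millford 12.
Oakdale gets 18 under Adams and 19 under Webster.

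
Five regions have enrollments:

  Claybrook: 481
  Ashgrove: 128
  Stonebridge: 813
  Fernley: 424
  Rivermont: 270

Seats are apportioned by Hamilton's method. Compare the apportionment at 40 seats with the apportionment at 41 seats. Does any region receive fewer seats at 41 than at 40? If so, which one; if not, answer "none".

At 40 seats: Claybrook 9, Ashgrove 3, Stonebridge 15, Fernley 8, Rivermont 5.
At 41 seats: Claybrook 9, Ashgrove 3, Stonebridge 16, Fernley 8, Rivermont 5.
No region's allocation decreased.

none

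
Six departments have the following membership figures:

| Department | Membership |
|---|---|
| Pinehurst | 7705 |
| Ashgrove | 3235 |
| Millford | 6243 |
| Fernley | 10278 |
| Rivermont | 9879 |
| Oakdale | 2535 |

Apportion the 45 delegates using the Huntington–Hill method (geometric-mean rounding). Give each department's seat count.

Pinehurst 9, Ashgrove 4, Millford 7, Fernley 11, Rivermont 11, Oakdale 3

With divisor 901: modified quotas Pinehurst 8.552, Ashgrove 3.590, Millford 6.929, Fernley 11.407, Rivermont 10.964, Oakdale 2.814.
Geometric-mean thresholds: Pinehurst √(8·9)=8.485, Ashgrove √(3·4)=3.464, Millford √(6·7)=6.481, Fernley √(11·12)=11.489, Rivermont √(10·11)=10.488, Oakdale √(2·3)=2.449.
Each quota rounded against its threshold gives Pinehurst 9, Ashgrove 4, Millford 7, Fernley 11, Rivermont 11, Oakdale 3 (total 45).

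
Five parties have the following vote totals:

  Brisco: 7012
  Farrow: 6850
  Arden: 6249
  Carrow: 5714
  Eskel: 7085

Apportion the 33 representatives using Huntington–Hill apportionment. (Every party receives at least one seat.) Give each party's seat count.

Brisco 7, Farrow 7, Arden 6, Carrow 6, Eskel 7

With divisor 1004: modified quotas Brisco 6.984, Farrow 6.823, Arden 6.224, Carrow 5.691, Eskel 7.057.
Geometric-mean thresholds: Brisco √(6·7)=6.481, Farrow √(6·7)=6.481, Arden √(6·7)=6.481, Carrow √(5·6)=5.477, Eskel √(7·8)=7.483.
Each quota rounded against its threshold gives Brisco 7, Farrow 7, Arden 6, Carrow 6, Eskel 7 (total 33).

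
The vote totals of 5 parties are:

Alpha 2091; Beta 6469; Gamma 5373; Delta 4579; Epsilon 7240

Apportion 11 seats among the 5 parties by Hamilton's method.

Alpha 1, Beta 3, Gamma 2, Delta 2, Epsilon 3

Standard divisor: 25752 ÷ 11 ≈ 2341.091.
Standard quotas: Alpha 0.8932, Beta 2.7632, Gamma 2.2951, Delta 1.9559, Epsilon 3.0926.
Lower quotas: Alpha 0, Beta 2, Gamma 2, Delta 1, Epsilon 3 (sum 8, leaving 3 seats).
Remainders in descending order: Delta 0.9559, Alpha 0.8932, Beta 0.7632, Gamma 0.2951, Epsilon 0.0926.
The surplus seats go to Delta, Alpha, Beta.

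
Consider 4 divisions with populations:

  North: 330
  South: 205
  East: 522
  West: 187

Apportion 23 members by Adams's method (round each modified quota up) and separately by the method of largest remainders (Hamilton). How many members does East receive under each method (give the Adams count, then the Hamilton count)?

Adams: North 6, South 4, East 9, West 4.
Hamilton: North 6, South 4, East 10, West 3.
East gets 9 under Adams and 10 under Hamilton.

9 and 10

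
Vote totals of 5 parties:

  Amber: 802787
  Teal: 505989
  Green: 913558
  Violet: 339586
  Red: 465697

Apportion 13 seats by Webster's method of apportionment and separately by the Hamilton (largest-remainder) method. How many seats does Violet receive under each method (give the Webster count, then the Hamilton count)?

Webster: Amber 4, Teal 2, Green 4, Violet 1, Red 2.
Hamilton: Amber 3, Teal 2, Green 4, Violet 2, Red 2.
Violet gets 1 under Webster and 2 under Hamilton.

1 and 2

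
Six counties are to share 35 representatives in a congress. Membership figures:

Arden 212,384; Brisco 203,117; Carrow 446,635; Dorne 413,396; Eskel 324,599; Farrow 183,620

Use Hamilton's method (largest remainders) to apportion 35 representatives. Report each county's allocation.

Arden=4, Brisco=4, Carrow=9, Dorne=8, Eskel=6, Farrow=4

Standard divisor: 1783751 ÷ 35 ≈ 50964.314.
Standard quotas: Arden 4.1673, Brisco 3.9855, Carrow 8.7637, Dorne 8.1115, Eskel 6.3691, Farrow 3.6029.
Lower quotas: Arden 4, Brisco 3, Carrow 8, Dorne 8, Eskel 6, Farrow 3 (sum 32, leaving 3 seats).
Remainders in descending order: Brisco 0.9855, Carrow 0.7637, Farrow 0.6029, Eskel 0.3691, Arden 0.1673, Dorne 0.1115.
The surplus seats go to Brisco, Carrow, Farrow.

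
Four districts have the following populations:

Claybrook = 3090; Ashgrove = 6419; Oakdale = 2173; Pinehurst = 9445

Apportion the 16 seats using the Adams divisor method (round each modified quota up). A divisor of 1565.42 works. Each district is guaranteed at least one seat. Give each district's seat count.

With modified divisor 1565.42: modified quotas Claybrook 1.974, Ashgrove 4.100, Oakdale 1.388, Pinehurst 6.034.
Rounding up: Claybrook 2, Ashgrove 5, Oakdale 2, Pinehurst 7 (total 16).

Claybrook 2, Ashgrove 5, Oakdale 2, Pinehurst 7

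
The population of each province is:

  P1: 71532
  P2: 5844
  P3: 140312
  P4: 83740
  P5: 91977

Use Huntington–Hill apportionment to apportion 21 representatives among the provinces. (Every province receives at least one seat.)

P1=4, P2=1, P3=7, P4=4, P5=5

With divisor 19658: modified quotas P1 3.639, P2 0.297, P3 7.138, P4 4.260, P5 4.679.
Geometric-mean thresholds: P1 √(3·4)=3.464, P2 (min 1), P3 √(7·8)=7.483, P4 √(4·5)=4.472, P5 √(4·5)=4.472.
Each quota rounded against its threshold gives P1 4, P2 1, P3 7, P4 4, P5 5 (total 21).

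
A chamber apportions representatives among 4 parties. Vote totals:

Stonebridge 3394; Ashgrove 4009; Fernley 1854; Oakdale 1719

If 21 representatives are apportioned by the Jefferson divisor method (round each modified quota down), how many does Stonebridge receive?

7

Standard divisor 10976/21 ≈ 522.667; standard quotas: Stonebridge 6.494, Ashgrove 7.670, Fernley 3.547, Oakdale 3.289.
Rounding down gives 6, 7, 3, 3 = 19 seats, so the divisor must be adjusted.
With modified divisor 470: modified quotas Stonebridge 7.221, Ashgrove 8.530, Fernley 3.945, Oakdale 3.657.
Rounding down: Stonebridge 7, Ashgrove 8, Fernley 3, Oakdale 3 (total 21).
Stonebridge receives 7.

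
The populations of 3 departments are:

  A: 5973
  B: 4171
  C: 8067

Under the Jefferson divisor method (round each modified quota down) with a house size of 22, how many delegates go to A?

Standard divisor 18211/22 ≈ 827.773; standard quotas: A 7.216, B 5.039, C 9.745.
Rounding down gives 7, 5, 9 = 21 seats, so the divisor must be adjusted.
With modified divisor 800: modified quotas A 7.466, B 5.214, C 10.084.
Rounding down: A 7, B 5, C 10 (total 22).
A receives 7.

7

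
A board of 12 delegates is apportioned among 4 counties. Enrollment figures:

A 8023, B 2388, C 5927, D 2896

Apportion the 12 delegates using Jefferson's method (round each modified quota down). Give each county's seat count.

A 5, B 1, C 4, D 2

Standard divisor 19234/12 ≈ 1602.833; standard quotas: A 5.006, B 1.490, C 3.698, D 1.807.
Rounding down gives 5, 1, 3, 1 = 10 seats, so the divisor must be adjusted.
With modified divisor 1400: modified quotas A 5.731, B 1.706, C 4.234, D 2.069.
Rounding down: A 5, B 1, C 4, D 2 (total 12).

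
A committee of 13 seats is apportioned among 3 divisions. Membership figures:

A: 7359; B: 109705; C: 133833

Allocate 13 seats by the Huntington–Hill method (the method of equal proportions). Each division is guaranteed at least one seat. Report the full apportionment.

With divisor 20340: modified quotas A 0.362, B 5.394, C 6.580.
Geometric-mean thresholds: A (min 1), B √(5·6)=5.477, C √(6·7)=6.481.
Each quota rounded against its threshold gives A 1, B 5, C 7 (total 13).

A: 1; B: 5; C: 7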